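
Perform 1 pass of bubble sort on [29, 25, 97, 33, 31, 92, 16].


Initial: [29, 25, 97, 33, 31, 92, 16]
Pass 1: [25, 29, 33, 31, 92, 16, 97] (5 swaps)

After 1 pass: [25, 29, 33, 31, 92, 16, 97]


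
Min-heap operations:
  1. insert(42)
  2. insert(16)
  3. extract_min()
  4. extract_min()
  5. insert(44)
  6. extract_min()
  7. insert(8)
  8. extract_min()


insert(42) -> [42]
insert(16) -> [16, 42]
extract_min()->16, [42]
extract_min()->42, []
insert(44) -> [44]
extract_min()->44, []
insert(8) -> [8]
extract_min()->8, []

Final heap: []


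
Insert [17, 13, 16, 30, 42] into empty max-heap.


Insert 17: [17]
Insert 13: [17, 13]
Insert 16: [17, 13, 16]
Insert 30: [30, 17, 16, 13]
Insert 42: [42, 30, 16, 13, 17]

Final heap: [42, 30, 16, 13, 17]


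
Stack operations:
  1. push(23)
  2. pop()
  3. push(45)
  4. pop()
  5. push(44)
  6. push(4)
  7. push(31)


push(23) -> [23]
pop()->23, []
push(45) -> [45]
pop()->45, []
push(44) -> [44]
push(4) -> [44, 4]
push(31) -> [44, 4, 31]

Final stack: [44, 4, 31]


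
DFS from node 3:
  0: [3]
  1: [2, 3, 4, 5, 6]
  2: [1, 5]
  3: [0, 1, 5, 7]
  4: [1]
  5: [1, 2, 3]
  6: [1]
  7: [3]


Visit 3, push [7, 5, 1, 0]
Visit 0, push []
Visit 1, push [6, 5, 4, 2]
Visit 2, push [5]
Visit 5, push []
Visit 4, push []
Visit 6, push []
Visit 7, push []

DFS order: [3, 0, 1, 2, 5, 4, 6, 7]


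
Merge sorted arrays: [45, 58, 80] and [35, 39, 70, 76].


Take 35 from B
Take 39 from B
Take 45 from A
Take 58 from A
Take 70 from B
Take 76 from B

Merged: [35, 39, 45, 58, 70, 76, 80]


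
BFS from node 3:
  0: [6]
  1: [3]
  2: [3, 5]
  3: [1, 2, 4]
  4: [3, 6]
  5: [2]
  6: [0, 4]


Visit 3, enqueue [1, 2, 4]
Visit 1, enqueue []
Visit 2, enqueue [5]
Visit 4, enqueue [6]
Visit 5, enqueue []
Visit 6, enqueue [0]
Visit 0, enqueue []

BFS order: [3, 1, 2, 4, 5, 6, 0]


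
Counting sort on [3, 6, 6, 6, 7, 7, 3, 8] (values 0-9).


Input: [3, 6, 6, 6, 7, 7, 3, 8]
Counts: [0, 0, 0, 2, 0, 0, 3, 2, 1, 0]

Sorted: [3, 3, 6, 6, 6, 7, 7, 8]


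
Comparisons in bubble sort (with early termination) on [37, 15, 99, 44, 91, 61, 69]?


Algorithm: bubble sort (with early termination)
Input: [37, 15, 99, 44, 91, 61, 69]
Sorted: [15, 37, 44, 61, 69, 91, 99]

15


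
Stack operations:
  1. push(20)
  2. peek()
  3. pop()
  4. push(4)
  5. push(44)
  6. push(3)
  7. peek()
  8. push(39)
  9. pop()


push(20) -> [20]
peek()->20
pop()->20, []
push(4) -> [4]
push(44) -> [4, 44]
push(3) -> [4, 44, 3]
peek()->3
push(39) -> [4, 44, 3, 39]
pop()->39, [4, 44, 3]

Final stack: [4, 44, 3]


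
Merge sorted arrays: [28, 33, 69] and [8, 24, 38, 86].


Take 8 from B
Take 24 from B
Take 28 from A
Take 33 from A
Take 38 from B
Take 69 from A

Merged: [8, 24, 28, 33, 38, 69, 86]


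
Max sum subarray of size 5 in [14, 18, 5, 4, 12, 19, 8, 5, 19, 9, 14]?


[0:5]: 53
[1:6]: 58
[2:7]: 48
[3:8]: 48
[4:9]: 63
[5:10]: 60
[6:11]: 55

Max: 63 at [4:9]


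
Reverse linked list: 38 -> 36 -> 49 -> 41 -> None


Step 1: curr=38, set curr.next=prev(None) | reversed so far: 38
Step 2: curr=36, set curr.next=prev(38) | reversed so far: 36 -> 38
Step 3: curr=49, set curr.next=prev(36) | reversed so far: 49 -> 36 -> 38
Step 4: curr=41, set curr.next=prev(49) | reversed so far: 41 -> 49 -> 36 -> 38

41 -> 49 -> 36 -> 38 -> None


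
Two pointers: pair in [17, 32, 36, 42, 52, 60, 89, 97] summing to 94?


lo=0(17)+hi=7(97)=114
lo=0(17)+hi=6(89)=106
lo=0(17)+hi=5(60)=77
lo=1(32)+hi=5(60)=92
lo=2(36)+hi=5(60)=96
lo=2(36)+hi=4(52)=88
lo=3(42)+hi=4(52)=94

Yes: 42+52=94


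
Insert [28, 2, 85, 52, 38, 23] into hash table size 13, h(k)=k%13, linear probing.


Insert 28: h=2 -> slot 2
Insert 2: h=2, 1 probes -> slot 3
Insert 85: h=7 -> slot 7
Insert 52: h=0 -> slot 0
Insert 38: h=12 -> slot 12
Insert 23: h=10 -> slot 10

Table: [52, None, 28, 2, None, None, None, 85, None, None, 23, None, 38]


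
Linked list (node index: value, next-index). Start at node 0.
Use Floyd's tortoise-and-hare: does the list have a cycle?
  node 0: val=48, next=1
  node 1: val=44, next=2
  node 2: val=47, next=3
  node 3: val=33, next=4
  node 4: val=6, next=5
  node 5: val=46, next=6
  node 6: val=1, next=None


Floyd's tortoise (slow, +1) and hare (fast, +2):
  init: slow=0, fast=0
  step 1: slow=1, fast=2
  step 2: slow=2, fast=4
  step 3: slow=3, fast=6
  step 4: fast -> None, no cycle

Cycle: no


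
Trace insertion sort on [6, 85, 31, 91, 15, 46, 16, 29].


Initial: [6, 85, 31, 91, 15, 46, 16, 29]
Insert 85: [6, 85, 31, 91, 15, 46, 16, 29]
Insert 31: [6, 31, 85, 91, 15, 46, 16, 29]
Insert 91: [6, 31, 85, 91, 15, 46, 16, 29]
Insert 15: [6, 15, 31, 85, 91, 46, 16, 29]
Insert 46: [6, 15, 31, 46, 85, 91, 16, 29]
Insert 16: [6, 15, 16, 31, 46, 85, 91, 29]
Insert 29: [6, 15, 16, 29, 31, 46, 85, 91]

Sorted: [6, 15, 16, 29, 31, 46, 85, 91]


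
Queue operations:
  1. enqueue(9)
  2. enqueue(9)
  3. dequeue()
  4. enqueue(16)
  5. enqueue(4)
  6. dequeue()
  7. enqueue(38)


enqueue(9) -> [9]
enqueue(9) -> [9, 9]
dequeue()->9, [9]
enqueue(16) -> [9, 16]
enqueue(4) -> [9, 16, 4]
dequeue()->9, [16, 4]
enqueue(38) -> [16, 4, 38]

Final queue: [16, 4, 38]


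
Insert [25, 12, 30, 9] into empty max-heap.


Insert 25: [25]
Insert 12: [25, 12]
Insert 30: [30, 12, 25]
Insert 9: [30, 12, 25, 9]

Final heap: [30, 12, 25, 9]


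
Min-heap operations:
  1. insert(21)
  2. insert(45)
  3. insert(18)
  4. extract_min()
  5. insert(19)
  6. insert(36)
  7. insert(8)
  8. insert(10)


insert(21) -> [21]
insert(45) -> [21, 45]
insert(18) -> [18, 45, 21]
extract_min()->18, [21, 45]
insert(19) -> [19, 45, 21]
insert(36) -> [19, 36, 21, 45]
insert(8) -> [8, 19, 21, 45, 36]
insert(10) -> [8, 19, 10, 45, 36, 21]

Final heap: [8, 19, 10, 45, 36, 21]


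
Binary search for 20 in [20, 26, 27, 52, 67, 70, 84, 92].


Step 1: lo=0, hi=7, mid=3, val=52
Step 2: lo=0, hi=2, mid=1, val=26
Step 3: lo=0, hi=0, mid=0, val=20

Found at index 0


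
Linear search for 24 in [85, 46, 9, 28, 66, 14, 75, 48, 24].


i=0: 85!=24
i=1: 46!=24
i=2: 9!=24
i=3: 28!=24
i=4: 66!=24
i=5: 14!=24
i=6: 75!=24
i=7: 48!=24
i=8: 24==24 found!

Found at 8, 9 comps


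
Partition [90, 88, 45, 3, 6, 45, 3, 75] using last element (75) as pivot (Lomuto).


Pivot: 75
  45 <= 75: swap -> [45, 88, 90, 3, 6, 45, 3, 75]
  3 <= 75: swap -> [45, 3, 90, 88, 6, 45, 3, 75]
  6 <= 75: swap -> [45, 3, 6, 88, 90, 45, 3, 75]
  45 <= 75: swap -> [45, 3, 6, 45, 90, 88, 3, 75]
  3 <= 75: swap -> [45, 3, 6, 45, 3, 88, 90, 75]
Place pivot at 5: [45, 3, 6, 45, 3, 75, 90, 88]

Partitioned: [45, 3, 6, 45, 3, 75, 90, 88]


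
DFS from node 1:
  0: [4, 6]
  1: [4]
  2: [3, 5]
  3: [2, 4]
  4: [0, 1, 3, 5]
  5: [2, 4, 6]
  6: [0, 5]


Visit 1, push [4]
Visit 4, push [5, 3, 0]
Visit 0, push [6]
Visit 6, push [5]
Visit 5, push [2]
Visit 2, push [3]
Visit 3, push []

DFS order: [1, 4, 0, 6, 5, 2, 3]


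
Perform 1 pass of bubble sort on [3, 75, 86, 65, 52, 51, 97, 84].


Initial: [3, 75, 86, 65, 52, 51, 97, 84]
Pass 1: [3, 75, 65, 52, 51, 86, 84, 97] (4 swaps)

After 1 pass: [3, 75, 65, 52, 51, 86, 84, 97]


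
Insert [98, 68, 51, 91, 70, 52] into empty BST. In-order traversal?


Insert 98: root
Insert 68: L from 98
Insert 51: L from 98 -> L from 68
Insert 91: L from 98 -> R from 68
Insert 70: L from 98 -> R from 68 -> L from 91
Insert 52: L from 98 -> L from 68 -> R from 51

In-order: [51, 52, 68, 70, 91, 98]


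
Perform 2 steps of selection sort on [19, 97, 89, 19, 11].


Initial: [19, 97, 89, 19, 11]
Step 1: min=11 at 4
  Swap: [11, 97, 89, 19, 19]
Step 2: min=19 at 3
  Swap: [11, 19, 89, 97, 19]

After 2 steps: [11, 19, 89, 97, 19]


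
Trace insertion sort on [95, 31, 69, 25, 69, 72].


Initial: [95, 31, 69, 25, 69, 72]
Insert 31: [31, 95, 69, 25, 69, 72]
Insert 69: [31, 69, 95, 25, 69, 72]
Insert 25: [25, 31, 69, 95, 69, 72]
Insert 69: [25, 31, 69, 69, 95, 72]
Insert 72: [25, 31, 69, 69, 72, 95]

Sorted: [25, 31, 69, 69, 72, 95]


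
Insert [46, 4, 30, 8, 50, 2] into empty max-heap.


Insert 46: [46]
Insert 4: [46, 4]
Insert 30: [46, 4, 30]
Insert 8: [46, 8, 30, 4]
Insert 50: [50, 46, 30, 4, 8]
Insert 2: [50, 46, 30, 4, 8, 2]

Final heap: [50, 46, 30, 4, 8, 2]


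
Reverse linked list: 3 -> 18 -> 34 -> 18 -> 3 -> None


Step 1: curr=3, set curr.next=prev(None) | reversed so far: 3
Step 2: curr=18, set curr.next=prev(3) | reversed so far: 18 -> 3
Step 3: curr=34, set curr.next=prev(18) | reversed so far: 34 -> 18 -> 3
Step 4: curr=18, set curr.next=prev(34) | reversed so far: 18 -> 34 -> 18 -> 3
Step 5: curr=3, set curr.next=prev(18) | reversed so far: 3 -> 18 -> 34 -> 18 -> 3

3 -> 18 -> 34 -> 18 -> 3 -> None


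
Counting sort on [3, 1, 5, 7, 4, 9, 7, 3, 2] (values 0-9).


Input: [3, 1, 5, 7, 4, 9, 7, 3, 2]
Counts: [0, 1, 1, 2, 1, 1, 0, 2, 0, 1]

Sorted: [1, 2, 3, 3, 4, 5, 7, 7, 9]


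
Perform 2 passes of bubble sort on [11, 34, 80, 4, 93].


Initial: [11, 34, 80, 4, 93]
Pass 1: [11, 34, 4, 80, 93] (1 swaps)
Pass 2: [11, 4, 34, 80, 93] (1 swaps)

After 2 passes: [11, 4, 34, 80, 93]


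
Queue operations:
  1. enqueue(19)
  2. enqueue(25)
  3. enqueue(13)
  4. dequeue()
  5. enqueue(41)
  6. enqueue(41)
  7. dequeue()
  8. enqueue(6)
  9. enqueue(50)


enqueue(19) -> [19]
enqueue(25) -> [19, 25]
enqueue(13) -> [19, 25, 13]
dequeue()->19, [25, 13]
enqueue(41) -> [25, 13, 41]
enqueue(41) -> [25, 13, 41, 41]
dequeue()->25, [13, 41, 41]
enqueue(6) -> [13, 41, 41, 6]
enqueue(50) -> [13, 41, 41, 6, 50]

Final queue: [13, 41, 41, 6, 50]


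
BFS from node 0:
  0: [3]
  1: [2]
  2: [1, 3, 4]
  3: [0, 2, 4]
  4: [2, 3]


Visit 0, enqueue [3]
Visit 3, enqueue [2, 4]
Visit 2, enqueue [1]
Visit 4, enqueue []
Visit 1, enqueue []

BFS order: [0, 3, 2, 4, 1]


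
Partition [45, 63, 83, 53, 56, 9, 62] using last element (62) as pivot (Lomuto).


Pivot: 62
  45 <= 62: advance i (no swap)
  53 <= 62: swap -> [45, 53, 83, 63, 56, 9, 62]
  56 <= 62: swap -> [45, 53, 56, 63, 83, 9, 62]
  9 <= 62: swap -> [45, 53, 56, 9, 83, 63, 62]
Place pivot at 4: [45, 53, 56, 9, 62, 63, 83]

Partitioned: [45, 53, 56, 9, 62, 63, 83]


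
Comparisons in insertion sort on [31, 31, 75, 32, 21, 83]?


Algorithm: insertion sort
Input: [31, 31, 75, 32, 21, 83]
Sorted: [21, 31, 31, 32, 75, 83]

9


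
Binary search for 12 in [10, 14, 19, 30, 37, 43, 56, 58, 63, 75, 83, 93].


Step 1: lo=0, hi=11, mid=5, val=43
Step 2: lo=0, hi=4, mid=2, val=19
Step 3: lo=0, hi=1, mid=0, val=10
Step 4: lo=1, hi=1, mid=1, val=14

Not found


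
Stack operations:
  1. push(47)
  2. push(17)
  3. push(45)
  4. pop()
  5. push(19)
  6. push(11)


push(47) -> [47]
push(17) -> [47, 17]
push(45) -> [47, 17, 45]
pop()->45, [47, 17]
push(19) -> [47, 17, 19]
push(11) -> [47, 17, 19, 11]

Final stack: [47, 17, 19, 11]


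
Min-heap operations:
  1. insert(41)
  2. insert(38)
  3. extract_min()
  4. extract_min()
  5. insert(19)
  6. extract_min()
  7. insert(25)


insert(41) -> [41]
insert(38) -> [38, 41]
extract_min()->38, [41]
extract_min()->41, []
insert(19) -> [19]
extract_min()->19, []
insert(25) -> [25]

Final heap: [25]


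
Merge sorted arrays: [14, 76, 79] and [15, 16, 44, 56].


Take 14 from A
Take 15 from B
Take 16 from B
Take 44 from B
Take 56 from B

Merged: [14, 15, 16, 44, 56, 76, 79]


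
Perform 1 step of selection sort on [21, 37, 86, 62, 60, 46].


Initial: [21, 37, 86, 62, 60, 46]
Step 1: min=21 at 0
  Swap: [21, 37, 86, 62, 60, 46]

After 1 step: [21, 37, 86, 62, 60, 46]


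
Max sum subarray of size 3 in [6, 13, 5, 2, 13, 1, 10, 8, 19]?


[0:3]: 24
[1:4]: 20
[2:5]: 20
[3:6]: 16
[4:7]: 24
[5:8]: 19
[6:9]: 37

Max: 37 at [6:9]


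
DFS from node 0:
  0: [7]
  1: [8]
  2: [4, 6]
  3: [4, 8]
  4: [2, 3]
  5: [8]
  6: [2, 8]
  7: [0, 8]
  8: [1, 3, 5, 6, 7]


Visit 0, push [7]
Visit 7, push [8]
Visit 8, push [6, 5, 3, 1]
Visit 1, push []
Visit 3, push [4]
Visit 4, push [2]
Visit 2, push [6]
Visit 6, push []
Visit 5, push []

DFS order: [0, 7, 8, 1, 3, 4, 2, 6, 5]


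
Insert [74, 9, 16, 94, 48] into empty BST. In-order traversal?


Insert 74: root
Insert 9: L from 74
Insert 16: L from 74 -> R from 9
Insert 94: R from 74
Insert 48: L from 74 -> R from 9 -> R from 16

In-order: [9, 16, 48, 74, 94]


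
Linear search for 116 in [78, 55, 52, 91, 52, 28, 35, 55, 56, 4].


i=0: 78!=116
i=1: 55!=116
i=2: 52!=116
i=3: 91!=116
i=4: 52!=116
i=5: 28!=116
i=6: 35!=116
i=7: 55!=116
i=8: 56!=116
i=9: 4!=116

Not found, 10 comps


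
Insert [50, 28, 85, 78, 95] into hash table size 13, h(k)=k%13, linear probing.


Insert 50: h=11 -> slot 11
Insert 28: h=2 -> slot 2
Insert 85: h=7 -> slot 7
Insert 78: h=0 -> slot 0
Insert 95: h=4 -> slot 4

Table: [78, None, 28, None, 95, None, None, 85, None, None, None, 50, None]


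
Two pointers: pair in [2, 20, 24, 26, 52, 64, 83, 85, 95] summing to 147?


lo=0(2)+hi=8(95)=97
lo=1(20)+hi=8(95)=115
lo=2(24)+hi=8(95)=119
lo=3(26)+hi=8(95)=121
lo=4(52)+hi=8(95)=147

Yes: 52+95=147


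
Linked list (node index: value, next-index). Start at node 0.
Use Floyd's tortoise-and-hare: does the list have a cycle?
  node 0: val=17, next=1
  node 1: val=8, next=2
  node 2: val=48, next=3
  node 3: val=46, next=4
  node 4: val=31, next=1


Floyd's tortoise (slow, +1) and hare (fast, +2):
  init: slow=0, fast=0
  step 1: slow=1, fast=2
  step 2: slow=2, fast=4
  step 3: slow=3, fast=2
  step 4: slow=4, fast=4
  slow == fast at node 4: cycle detected

Cycle: yes


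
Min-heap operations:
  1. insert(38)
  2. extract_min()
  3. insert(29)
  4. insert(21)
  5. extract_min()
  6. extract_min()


insert(38) -> [38]
extract_min()->38, []
insert(29) -> [29]
insert(21) -> [21, 29]
extract_min()->21, [29]
extract_min()->29, []

Final heap: []


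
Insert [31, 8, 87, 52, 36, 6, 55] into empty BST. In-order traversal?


Insert 31: root
Insert 8: L from 31
Insert 87: R from 31
Insert 52: R from 31 -> L from 87
Insert 36: R from 31 -> L from 87 -> L from 52
Insert 6: L from 31 -> L from 8
Insert 55: R from 31 -> L from 87 -> R from 52

In-order: [6, 8, 31, 36, 52, 55, 87]


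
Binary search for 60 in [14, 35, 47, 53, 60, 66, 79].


Step 1: lo=0, hi=6, mid=3, val=53
Step 2: lo=4, hi=6, mid=5, val=66
Step 3: lo=4, hi=4, mid=4, val=60

Found at index 4


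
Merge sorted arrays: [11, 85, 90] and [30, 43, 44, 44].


Take 11 from A
Take 30 from B
Take 43 from B
Take 44 from B
Take 44 from B

Merged: [11, 30, 43, 44, 44, 85, 90]


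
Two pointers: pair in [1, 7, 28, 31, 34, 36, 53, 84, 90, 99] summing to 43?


lo=0(1)+hi=9(99)=100
lo=0(1)+hi=8(90)=91
lo=0(1)+hi=7(84)=85
lo=0(1)+hi=6(53)=54
lo=0(1)+hi=5(36)=37
lo=1(7)+hi=5(36)=43

Yes: 7+36=43


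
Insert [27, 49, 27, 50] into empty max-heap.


Insert 27: [27]
Insert 49: [49, 27]
Insert 27: [49, 27, 27]
Insert 50: [50, 49, 27, 27]

Final heap: [50, 49, 27, 27]


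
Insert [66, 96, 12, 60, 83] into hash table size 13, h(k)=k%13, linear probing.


Insert 66: h=1 -> slot 1
Insert 96: h=5 -> slot 5
Insert 12: h=12 -> slot 12
Insert 60: h=8 -> slot 8
Insert 83: h=5, 1 probes -> slot 6

Table: [None, 66, None, None, None, 96, 83, None, 60, None, None, None, 12]


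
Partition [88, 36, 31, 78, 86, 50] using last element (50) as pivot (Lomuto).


Pivot: 50
  36 <= 50: swap -> [36, 88, 31, 78, 86, 50]
  31 <= 50: swap -> [36, 31, 88, 78, 86, 50]
Place pivot at 2: [36, 31, 50, 78, 86, 88]

Partitioned: [36, 31, 50, 78, 86, 88]


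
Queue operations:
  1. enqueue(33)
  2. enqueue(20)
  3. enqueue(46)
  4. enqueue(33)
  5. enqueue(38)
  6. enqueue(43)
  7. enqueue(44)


enqueue(33) -> [33]
enqueue(20) -> [33, 20]
enqueue(46) -> [33, 20, 46]
enqueue(33) -> [33, 20, 46, 33]
enqueue(38) -> [33, 20, 46, 33, 38]
enqueue(43) -> [33, 20, 46, 33, 38, 43]
enqueue(44) -> [33, 20, 46, 33, 38, 43, 44]

Final queue: [33, 20, 46, 33, 38, 43, 44]


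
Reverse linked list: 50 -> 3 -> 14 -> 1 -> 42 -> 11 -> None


Step 1: curr=50, set curr.next=prev(None) | reversed so far: 50
Step 2: curr=3, set curr.next=prev(50) | reversed so far: 3 -> 50
Step 3: curr=14, set curr.next=prev(3) | reversed so far: 14 -> 3 -> 50
Step 4: curr=1, set curr.next=prev(14) | reversed so far: 1 -> 14 -> 3 -> 50
Step 5: curr=42, set curr.next=prev(1) | reversed so far: 42 -> 1 -> 14 -> 3 -> 50
Step 6: curr=11, set curr.next=prev(42) | reversed so far: 11 -> 42 -> 1 -> 14 -> 3 -> 50

11 -> 42 -> 1 -> 14 -> 3 -> 50 -> None


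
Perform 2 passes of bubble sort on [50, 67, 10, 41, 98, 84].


Initial: [50, 67, 10, 41, 98, 84]
Pass 1: [50, 10, 41, 67, 84, 98] (3 swaps)
Pass 2: [10, 41, 50, 67, 84, 98] (2 swaps)

After 2 passes: [10, 41, 50, 67, 84, 98]


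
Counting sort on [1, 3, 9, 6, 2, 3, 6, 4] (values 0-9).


Input: [1, 3, 9, 6, 2, 3, 6, 4]
Counts: [0, 1, 1, 2, 1, 0, 2, 0, 0, 1]

Sorted: [1, 2, 3, 3, 4, 6, 6, 9]


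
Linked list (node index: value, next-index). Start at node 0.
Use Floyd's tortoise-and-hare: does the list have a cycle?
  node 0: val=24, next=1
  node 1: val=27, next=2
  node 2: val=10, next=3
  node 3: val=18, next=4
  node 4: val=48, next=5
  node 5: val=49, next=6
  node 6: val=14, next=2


Floyd's tortoise (slow, +1) and hare (fast, +2):
  init: slow=0, fast=0
  step 1: slow=1, fast=2
  step 2: slow=2, fast=4
  step 3: slow=3, fast=6
  step 4: slow=4, fast=3
  step 5: slow=5, fast=5
  slow == fast at node 5: cycle detected

Cycle: yes


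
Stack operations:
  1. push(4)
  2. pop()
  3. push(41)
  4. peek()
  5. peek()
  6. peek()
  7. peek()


push(4) -> [4]
pop()->4, []
push(41) -> [41]
peek()->41
peek()->41
peek()->41
peek()->41

Final stack: [41]


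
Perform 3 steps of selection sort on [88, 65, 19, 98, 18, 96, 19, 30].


Initial: [88, 65, 19, 98, 18, 96, 19, 30]
Step 1: min=18 at 4
  Swap: [18, 65, 19, 98, 88, 96, 19, 30]
Step 2: min=19 at 2
  Swap: [18, 19, 65, 98, 88, 96, 19, 30]
Step 3: min=19 at 6
  Swap: [18, 19, 19, 98, 88, 96, 65, 30]

After 3 steps: [18, 19, 19, 98, 88, 96, 65, 30]


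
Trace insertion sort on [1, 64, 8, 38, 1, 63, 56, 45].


Initial: [1, 64, 8, 38, 1, 63, 56, 45]
Insert 64: [1, 64, 8, 38, 1, 63, 56, 45]
Insert 8: [1, 8, 64, 38, 1, 63, 56, 45]
Insert 38: [1, 8, 38, 64, 1, 63, 56, 45]
Insert 1: [1, 1, 8, 38, 64, 63, 56, 45]
Insert 63: [1, 1, 8, 38, 63, 64, 56, 45]
Insert 56: [1, 1, 8, 38, 56, 63, 64, 45]
Insert 45: [1, 1, 8, 38, 45, 56, 63, 64]

Sorted: [1, 1, 8, 38, 45, 56, 63, 64]


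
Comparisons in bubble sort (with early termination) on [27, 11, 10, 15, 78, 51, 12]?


Algorithm: bubble sort (with early termination)
Input: [27, 11, 10, 15, 78, 51, 12]
Sorted: [10, 11, 12, 15, 27, 51, 78]

20


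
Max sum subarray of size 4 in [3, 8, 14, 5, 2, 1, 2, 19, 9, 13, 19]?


[0:4]: 30
[1:5]: 29
[2:6]: 22
[3:7]: 10
[4:8]: 24
[5:9]: 31
[6:10]: 43
[7:11]: 60

Max: 60 at [7:11]


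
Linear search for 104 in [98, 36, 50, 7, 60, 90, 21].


i=0: 98!=104
i=1: 36!=104
i=2: 50!=104
i=3: 7!=104
i=4: 60!=104
i=5: 90!=104
i=6: 21!=104

Not found, 7 comps


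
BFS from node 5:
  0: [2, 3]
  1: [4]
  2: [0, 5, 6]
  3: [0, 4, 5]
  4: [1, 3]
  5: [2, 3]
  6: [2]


Visit 5, enqueue [2, 3]
Visit 2, enqueue [0, 6]
Visit 3, enqueue [4]
Visit 0, enqueue []
Visit 6, enqueue []
Visit 4, enqueue [1]
Visit 1, enqueue []

BFS order: [5, 2, 3, 0, 6, 4, 1]


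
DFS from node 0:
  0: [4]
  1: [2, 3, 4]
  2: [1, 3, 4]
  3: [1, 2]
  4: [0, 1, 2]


Visit 0, push [4]
Visit 4, push [2, 1]
Visit 1, push [3, 2]
Visit 2, push [3]
Visit 3, push []

DFS order: [0, 4, 1, 2, 3]


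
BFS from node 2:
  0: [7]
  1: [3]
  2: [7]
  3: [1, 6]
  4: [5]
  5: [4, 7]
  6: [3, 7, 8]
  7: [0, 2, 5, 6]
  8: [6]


Visit 2, enqueue [7]
Visit 7, enqueue [0, 5, 6]
Visit 0, enqueue []
Visit 5, enqueue [4]
Visit 6, enqueue [3, 8]
Visit 4, enqueue []
Visit 3, enqueue [1]
Visit 8, enqueue []
Visit 1, enqueue []

BFS order: [2, 7, 0, 5, 6, 4, 3, 8, 1]


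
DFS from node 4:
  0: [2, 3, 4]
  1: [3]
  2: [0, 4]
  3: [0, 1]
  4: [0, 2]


Visit 4, push [2, 0]
Visit 0, push [3, 2]
Visit 2, push []
Visit 3, push [1]
Visit 1, push []

DFS order: [4, 0, 2, 3, 1]


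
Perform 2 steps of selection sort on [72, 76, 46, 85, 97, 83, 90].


Initial: [72, 76, 46, 85, 97, 83, 90]
Step 1: min=46 at 2
  Swap: [46, 76, 72, 85, 97, 83, 90]
Step 2: min=72 at 2
  Swap: [46, 72, 76, 85, 97, 83, 90]

After 2 steps: [46, 72, 76, 85, 97, 83, 90]


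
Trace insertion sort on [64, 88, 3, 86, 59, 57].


Initial: [64, 88, 3, 86, 59, 57]
Insert 88: [64, 88, 3, 86, 59, 57]
Insert 3: [3, 64, 88, 86, 59, 57]
Insert 86: [3, 64, 86, 88, 59, 57]
Insert 59: [3, 59, 64, 86, 88, 57]
Insert 57: [3, 57, 59, 64, 86, 88]

Sorted: [3, 57, 59, 64, 86, 88]


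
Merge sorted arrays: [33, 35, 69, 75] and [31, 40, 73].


Take 31 from B
Take 33 from A
Take 35 from A
Take 40 from B
Take 69 from A
Take 73 from B

Merged: [31, 33, 35, 40, 69, 73, 75]


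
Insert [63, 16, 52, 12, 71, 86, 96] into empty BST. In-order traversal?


Insert 63: root
Insert 16: L from 63
Insert 52: L from 63 -> R from 16
Insert 12: L from 63 -> L from 16
Insert 71: R from 63
Insert 86: R from 63 -> R from 71
Insert 96: R from 63 -> R from 71 -> R from 86

In-order: [12, 16, 52, 63, 71, 86, 96]


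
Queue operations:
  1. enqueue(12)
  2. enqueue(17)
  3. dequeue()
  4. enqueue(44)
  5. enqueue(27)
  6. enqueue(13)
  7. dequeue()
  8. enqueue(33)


enqueue(12) -> [12]
enqueue(17) -> [12, 17]
dequeue()->12, [17]
enqueue(44) -> [17, 44]
enqueue(27) -> [17, 44, 27]
enqueue(13) -> [17, 44, 27, 13]
dequeue()->17, [44, 27, 13]
enqueue(33) -> [44, 27, 13, 33]

Final queue: [44, 27, 13, 33]


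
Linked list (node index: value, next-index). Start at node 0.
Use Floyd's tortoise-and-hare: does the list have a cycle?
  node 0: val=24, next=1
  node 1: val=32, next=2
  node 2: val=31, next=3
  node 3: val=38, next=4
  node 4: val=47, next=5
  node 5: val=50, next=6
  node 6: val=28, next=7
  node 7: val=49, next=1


Floyd's tortoise (slow, +1) and hare (fast, +2):
  init: slow=0, fast=0
  step 1: slow=1, fast=2
  step 2: slow=2, fast=4
  step 3: slow=3, fast=6
  step 4: slow=4, fast=1
  step 5: slow=5, fast=3
  step 6: slow=6, fast=5
  step 7: slow=7, fast=7
  slow == fast at node 7: cycle detected

Cycle: yes


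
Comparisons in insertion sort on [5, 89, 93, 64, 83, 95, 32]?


Algorithm: insertion sort
Input: [5, 89, 93, 64, 83, 95, 32]
Sorted: [5, 32, 64, 83, 89, 93, 95]

15


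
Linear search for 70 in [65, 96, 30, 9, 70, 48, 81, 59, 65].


i=0: 65!=70
i=1: 96!=70
i=2: 30!=70
i=3: 9!=70
i=4: 70==70 found!

Found at 4, 5 comps


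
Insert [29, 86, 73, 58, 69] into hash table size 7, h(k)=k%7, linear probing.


Insert 29: h=1 -> slot 1
Insert 86: h=2 -> slot 2
Insert 73: h=3 -> slot 3
Insert 58: h=2, 2 probes -> slot 4
Insert 69: h=6 -> slot 6

Table: [None, 29, 86, 73, 58, None, 69]


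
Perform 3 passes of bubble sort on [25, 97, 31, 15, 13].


Initial: [25, 97, 31, 15, 13]
Pass 1: [25, 31, 15, 13, 97] (3 swaps)
Pass 2: [25, 15, 13, 31, 97] (2 swaps)
Pass 3: [15, 13, 25, 31, 97] (2 swaps)

After 3 passes: [15, 13, 25, 31, 97]


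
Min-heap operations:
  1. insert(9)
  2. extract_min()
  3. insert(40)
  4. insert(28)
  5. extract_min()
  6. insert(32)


insert(9) -> [9]
extract_min()->9, []
insert(40) -> [40]
insert(28) -> [28, 40]
extract_min()->28, [40]
insert(32) -> [32, 40]

Final heap: [32, 40]


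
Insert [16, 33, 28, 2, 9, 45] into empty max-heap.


Insert 16: [16]
Insert 33: [33, 16]
Insert 28: [33, 16, 28]
Insert 2: [33, 16, 28, 2]
Insert 9: [33, 16, 28, 2, 9]
Insert 45: [45, 16, 33, 2, 9, 28]

Final heap: [45, 16, 33, 2, 9, 28]


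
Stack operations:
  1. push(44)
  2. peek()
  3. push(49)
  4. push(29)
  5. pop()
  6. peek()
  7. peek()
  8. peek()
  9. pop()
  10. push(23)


push(44) -> [44]
peek()->44
push(49) -> [44, 49]
push(29) -> [44, 49, 29]
pop()->29, [44, 49]
peek()->49
peek()->49
peek()->49
pop()->49, [44]
push(23) -> [44, 23]

Final stack: [44, 23]


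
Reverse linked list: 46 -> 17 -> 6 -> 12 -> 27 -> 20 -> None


Step 1: curr=46, set curr.next=prev(None) | reversed so far: 46
Step 2: curr=17, set curr.next=prev(46) | reversed so far: 17 -> 46
Step 3: curr=6, set curr.next=prev(17) | reversed so far: 6 -> 17 -> 46
Step 4: curr=12, set curr.next=prev(6) | reversed so far: 12 -> 6 -> 17 -> 46
Step 5: curr=27, set curr.next=prev(12) | reversed so far: 27 -> 12 -> 6 -> 17 -> 46
Step 6: curr=20, set curr.next=prev(27) | reversed so far: 20 -> 27 -> 12 -> 6 -> 17 -> 46

20 -> 27 -> 12 -> 6 -> 17 -> 46 -> None


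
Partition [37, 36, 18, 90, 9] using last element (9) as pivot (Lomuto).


Pivot: 9
Place pivot at 0: [9, 36, 18, 90, 37]

Partitioned: [9, 36, 18, 90, 37]


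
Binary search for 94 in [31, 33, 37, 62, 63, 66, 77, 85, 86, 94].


Step 1: lo=0, hi=9, mid=4, val=63
Step 2: lo=5, hi=9, mid=7, val=85
Step 3: lo=8, hi=9, mid=8, val=86
Step 4: lo=9, hi=9, mid=9, val=94

Found at index 9


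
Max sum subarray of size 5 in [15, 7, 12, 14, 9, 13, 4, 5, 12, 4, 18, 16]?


[0:5]: 57
[1:6]: 55
[2:7]: 52
[3:8]: 45
[4:9]: 43
[5:10]: 38
[6:11]: 43
[7:12]: 55

Max: 57 at [0:5]


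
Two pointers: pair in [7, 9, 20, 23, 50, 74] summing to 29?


lo=0(7)+hi=5(74)=81
lo=0(7)+hi=4(50)=57
lo=0(7)+hi=3(23)=30
lo=0(7)+hi=2(20)=27
lo=1(9)+hi=2(20)=29

Yes: 9+20=29


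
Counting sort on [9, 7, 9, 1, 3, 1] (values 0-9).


Input: [9, 7, 9, 1, 3, 1]
Counts: [0, 2, 0, 1, 0, 0, 0, 1, 0, 2]

Sorted: [1, 1, 3, 7, 9, 9]


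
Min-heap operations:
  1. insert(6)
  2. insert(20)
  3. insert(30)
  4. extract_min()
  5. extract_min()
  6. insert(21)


insert(6) -> [6]
insert(20) -> [6, 20]
insert(30) -> [6, 20, 30]
extract_min()->6, [20, 30]
extract_min()->20, [30]
insert(21) -> [21, 30]

Final heap: [21, 30]


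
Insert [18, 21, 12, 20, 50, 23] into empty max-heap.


Insert 18: [18]
Insert 21: [21, 18]
Insert 12: [21, 18, 12]
Insert 20: [21, 20, 12, 18]
Insert 50: [50, 21, 12, 18, 20]
Insert 23: [50, 21, 23, 18, 20, 12]

Final heap: [50, 21, 23, 18, 20, 12]


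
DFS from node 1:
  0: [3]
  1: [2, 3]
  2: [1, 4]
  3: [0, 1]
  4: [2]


Visit 1, push [3, 2]
Visit 2, push [4]
Visit 4, push []
Visit 3, push [0]
Visit 0, push []

DFS order: [1, 2, 4, 3, 0]


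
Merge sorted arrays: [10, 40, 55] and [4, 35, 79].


Take 4 from B
Take 10 from A
Take 35 from B
Take 40 from A
Take 55 from A

Merged: [4, 10, 35, 40, 55, 79]


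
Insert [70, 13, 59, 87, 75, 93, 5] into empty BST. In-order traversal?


Insert 70: root
Insert 13: L from 70
Insert 59: L from 70 -> R from 13
Insert 87: R from 70
Insert 75: R from 70 -> L from 87
Insert 93: R from 70 -> R from 87
Insert 5: L from 70 -> L from 13

In-order: [5, 13, 59, 70, 75, 87, 93]


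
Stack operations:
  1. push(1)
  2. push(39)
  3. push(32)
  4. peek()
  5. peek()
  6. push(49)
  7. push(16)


push(1) -> [1]
push(39) -> [1, 39]
push(32) -> [1, 39, 32]
peek()->32
peek()->32
push(49) -> [1, 39, 32, 49]
push(16) -> [1, 39, 32, 49, 16]

Final stack: [1, 39, 32, 49, 16]


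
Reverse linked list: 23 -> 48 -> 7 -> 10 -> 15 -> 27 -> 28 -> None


Step 1: curr=23, set curr.next=prev(None) | reversed so far: 23
Step 2: curr=48, set curr.next=prev(23) | reversed so far: 48 -> 23
Step 3: curr=7, set curr.next=prev(48) | reversed so far: 7 -> 48 -> 23
Step 4: curr=10, set curr.next=prev(7) | reversed so far: 10 -> 7 -> 48 -> 23
Step 5: curr=15, set curr.next=prev(10) | reversed so far: 15 -> 10 -> 7 -> 48 -> 23
Step 6: curr=27, set curr.next=prev(15) | reversed so far: 27 -> 15 -> 10 -> 7 -> 48 -> 23
Step 7: curr=28, set curr.next=prev(27) | reversed so far: 28 -> 27 -> 15 -> 10 -> 7 -> 48 -> 23

28 -> 27 -> 15 -> 10 -> 7 -> 48 -> 23 -> None


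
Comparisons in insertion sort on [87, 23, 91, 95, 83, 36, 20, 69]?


Algorithm: insertion sort
Input: [87, 23, 91, 95, 83, 36, 20, 69]
Sorted: [20, 23, 36, 69, 83, 87, 91, 95]

23


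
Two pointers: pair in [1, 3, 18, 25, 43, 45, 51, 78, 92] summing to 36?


lo=0(1)+hi=8(92)=93
lo=0(1)+hi=7(78)=79
lo=0(1)+hi=6(51)=52
lo=0(1)+hi=5(45)=46
lo=0(1)+hi=4(43)=44
lo=0(1)+hi=3(25)=26
lo=1(3)+hi=3(25)=28
lo=2(18)+hi=3(25)=43

No pair found


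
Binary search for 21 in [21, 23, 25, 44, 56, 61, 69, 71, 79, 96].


Step 1: lo=0, hi=9, mid=4, val=56
Step 2: lo=0, hi=3, mid=1, val=23
Step 3: lo=0, hi=0, mid=0, val=21

Found at index 0


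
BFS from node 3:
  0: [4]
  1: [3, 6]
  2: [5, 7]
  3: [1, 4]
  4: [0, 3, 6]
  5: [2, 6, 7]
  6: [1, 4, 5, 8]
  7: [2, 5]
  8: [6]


Visit 3, enqueue [1, 4]
Visit 1, enqueue [6]
Visit 4, enqueue [0]
Visit 6, enqueue [5, 8]
Visit 0, enqueue []
Visit 5, enqueue [2, 7]
Visit 8, enqueue []
Visit 2, enqueue []
Visit 7, enqueue []

BFS order: [3, 1, 4, 6, 0, 5, 8, 2, 7]


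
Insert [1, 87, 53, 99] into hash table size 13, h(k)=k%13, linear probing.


Insert 1: h=1 -> slot 1
Insert 87: h=9 -> slot 9
Insert 53: h=1, 1 probes -> slot 2
Insert 99: h=8 -> slot 8

Table: [None, 1, 53, None, None, None, None, None, 99, 87, None, None, None]


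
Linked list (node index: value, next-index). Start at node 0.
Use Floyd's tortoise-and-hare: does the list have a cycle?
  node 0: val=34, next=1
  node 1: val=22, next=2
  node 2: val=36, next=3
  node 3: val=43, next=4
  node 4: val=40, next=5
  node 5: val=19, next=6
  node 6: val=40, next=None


Floyd's tortoise (slow, +1) and hare (fast, +2):
  init: slow=0, fast=0
  step 1: slow=1, fast=2
  step 2: slow=2, fast=4
  step 3: slow=3, fast=6
  step 4: fast -> None, no cycle

Cycle: no


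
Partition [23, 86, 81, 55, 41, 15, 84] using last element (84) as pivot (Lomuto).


Pivot: 84
  23 <= 84: advance i (no swap)
  81 <= 84: swap -> [23, 81, 86, 55, 41, 15, 84]
  55 <= 84: swap -> [23, 81, 55, 86, 41, 15, 84]
  41 <= 84: swap -> [23, 81, 55, 41, 86, 15, 84]
  15 <= 84: swap -> [23, 81, 55, 41, 15, 86, 84]
Place pivot at 5: [23, 81, 55, 41, 15, 84, 86]

Partitioned: [23, 81, 55, 41, 15, 84, 86]


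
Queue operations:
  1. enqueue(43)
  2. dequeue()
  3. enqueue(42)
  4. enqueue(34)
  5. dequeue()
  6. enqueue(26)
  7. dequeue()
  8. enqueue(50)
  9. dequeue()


enqueue(43) -> [43]
dequeue()->43, []
enqueue(42) -> [42]
enqueue(34) -> [42, 34]
dequeue()->42, [34]
enqueue(26) -> [34, 26]
dequeue()->34, [26]
enqueue(50) -> [26, 50]
dequeue()->26, [50]

Final queue: [50]


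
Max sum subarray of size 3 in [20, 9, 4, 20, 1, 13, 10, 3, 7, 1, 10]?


[0:3]: 33
[1:4]: 33
[2:5]: 25
[3:6]: 34
[4:7]: 24
[5:8]: 26
[6:9]: 20
[7:10]: 11
[8:11]: 18

Max: 34 at [3:6]


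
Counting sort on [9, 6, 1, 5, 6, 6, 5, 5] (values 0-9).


Input: [9, 6, 1, 5, 6, 6, 5, 5]
Counts: [0, 1, 0, 0, 0, 3, 3, 0, 0, 1]

Sorted: [1, 5, 5, 5, 6, 6, 6, 9]


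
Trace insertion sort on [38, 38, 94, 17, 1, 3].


Initial: [38, 38, 94, 17, 1, 3]
Insert 38: [38, 38, 94, 17, 1, 3]
Insert 94: [38, 38, 94, 17, 1, 3]
Insert 17: [17, 38, 38, 94, 1, 3]
Insert 1: [1, 17, 38, 38, 94, 3]
Insert 3: [1, 3, 17, 38, 38, 94]

Sorted: [1, 3, 17, 38, 38, 94]


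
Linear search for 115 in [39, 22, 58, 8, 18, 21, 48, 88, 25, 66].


i=0: 39!=115
i=1: 22!=115
i=2: 58!=115
i=3: 8!=115
i=4: 18!=115
i=5: 21!=115
i=6: 48!=115
i=7: 88!=115
i=8: 25!=115
i=9: 66!=115

Not found, 10 comps


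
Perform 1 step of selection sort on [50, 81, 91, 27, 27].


Initial: [50, 81, 91, 27, 27]
Step 1: min=27 at 3
  Swap: [27, 81, 91, 50, 27]

After 1 step: [27, 81, 91, 50, 27]


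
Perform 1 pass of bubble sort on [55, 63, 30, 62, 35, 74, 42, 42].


Initial: [55, 63, 30, 62, 35, 74, 42, 42]
Pass 1: [55, 30, 62, 35, 63, 42, 42, 74] (5 swaps)

After 1 pass: [55, 30, 62, 35, 63, 42, 42, 74]


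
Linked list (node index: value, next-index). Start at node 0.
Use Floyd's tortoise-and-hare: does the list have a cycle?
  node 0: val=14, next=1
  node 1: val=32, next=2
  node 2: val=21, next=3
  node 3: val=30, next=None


Floyd's tortoise (slow, +1) and hare (fast, +2):
  init: slow=0, fast=0
  step 1: slow=1, fast=2
  step 2: fast 2->3->None, no cycle

Cycle: no


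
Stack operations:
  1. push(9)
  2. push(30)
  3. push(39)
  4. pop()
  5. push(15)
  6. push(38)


push(9) -> [9]
push(30) -> [9, 30]
push(39) -> [9, 30, 39]
pop()->39, [9, 30]
push(15) -> [9, 30, 15]
push(38) -> [9, 30, 15, 38]

Final stack: [9, 30, 15, 38]


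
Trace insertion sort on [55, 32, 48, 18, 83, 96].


Initial: [55, 32, 48, 18, 83, 96]
Insert 32: [32, 55, 48, 18, 83, 96]
Insert 48: [32, 48, 55, 18, 83, 96]
Insert 18: [18, 32, 48, 55, 83, 96]
Insert 83: [18, 32, 48, 55, 83, 96]
Insert 96: [18, 32, 48, 55, 83, 96]

Sorted: [18, 32, 48, 55, 83, 96]


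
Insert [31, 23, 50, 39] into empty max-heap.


Insert 31: [31]
Insert 23: [31, 23]
Insert 50: [50, 23, 31]
Insert 39: [50, 39, 31, 23]

Final heap: [50, 39, 31, 23]


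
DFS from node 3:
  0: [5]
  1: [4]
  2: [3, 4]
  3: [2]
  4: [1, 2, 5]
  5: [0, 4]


Visit 3, push [2]
Visit 2, push [4]
Visit 4, push [5, 1]
Visit 1, push []
Visit 5, push [0]
Visit 0, push []

DFS order: [3, 2, 4, 1, 5, 0]


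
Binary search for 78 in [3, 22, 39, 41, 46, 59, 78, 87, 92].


Step 1: lo=0, hi=8, mid=4, val=46
Step 2: lo=5, hi=8, mid=6, val=78

Found at index 6


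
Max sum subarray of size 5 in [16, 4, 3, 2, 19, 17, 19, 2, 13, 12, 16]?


[0:5]: 44
[1:6]: 45
[2:7]: 60
[3:8]: 59
[4:9]: 70
[5:10]: 63
[6:11]: 62

Max: 70 at [4:9]


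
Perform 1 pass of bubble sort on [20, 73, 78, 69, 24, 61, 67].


Initial: [20, 73, 78, 69, 24, 61, 67]
Pass 1: [20, 73, 69, 24, 61, 67, 78] (4 swaps)

After 1 pass: [20, 73, 69, 24, 61, 67, 78]


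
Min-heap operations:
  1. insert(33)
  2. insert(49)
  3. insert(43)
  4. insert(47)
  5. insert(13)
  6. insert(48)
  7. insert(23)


insert(33) -> [33]
insert(49) -> [33, 49]
insert(43) -> [33, 49, 43]
insert(47) -> [33, 47, 43, 49]
insert(13) -> [13, 33, 43, 49, 47]
insert(48) -> [13, 33, 43, 49, 47, 48]
insert(23) -> [13, 33, 23, 49, 47, 48, 43]

Final heap: [13, 33, 23, 49, 47, 48, 43]


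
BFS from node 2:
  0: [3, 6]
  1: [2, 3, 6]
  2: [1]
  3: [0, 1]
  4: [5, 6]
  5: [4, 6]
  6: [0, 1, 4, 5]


Visit 2, enqueue [1]
Visit 1, enqueue [3, 6]
Visit 3, enqueue [0]
Visit 6, enqueue [4, 5]
Visit 0, enqueue []
Visit 4, enqueue []
Visit 5, enqueue []

BFS order: [2, 1, 3, 6, 0, 4, 5]


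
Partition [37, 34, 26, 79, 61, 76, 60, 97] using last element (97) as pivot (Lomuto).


Pivot: 97
  37 <= 97: advance i (no swap)
  34 <= 97: advance i (no swap)
  26 <= 97: advance i (no swap)
  79 <= 97: advance i (no swap)
  61 <= 97: advance i (no swap)
  76 <= 97: advance i (no swap)
  60 <= 97: advance i (no swap)
Place pivot at 7: [37, 34, 26, 79, 61, 76, 60, 97]

Partitioned: [37, 34, 26, 79, 61, 76, 60, 97]


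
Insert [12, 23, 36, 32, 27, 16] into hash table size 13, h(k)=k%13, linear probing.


Insert 12: h=12 -> slot 12
Insert 23: h=10 -> slot 10
Insert 36: h=10, 1 probes -> slot 11
Insert 32: h=6 -> slot 6
Insert 27: h=1 -> slot 1
Insert 16: h=3 -> slot 3

Table: [None, 27, None, 16, None, None, 32, None, None, None, 23, 36, 12]


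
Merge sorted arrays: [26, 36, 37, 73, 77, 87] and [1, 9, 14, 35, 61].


Take 1 from B
Take 9 from B
Take 14 from B
Take 26 from A
Take 35 from B
Take 36 from A
Take 37 from A
Take 61 from B

Merged: [1, 9, 14, 26, 35, 36, 37, 61, 73, 77, 87]


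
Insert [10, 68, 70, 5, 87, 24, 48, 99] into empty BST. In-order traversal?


Insert 10: root
Insert 68: R from 10
Insert 70: R from 10 -> R from 68
Insert 5: L from 10
Insert 87: R from 10 -> R from 68 -> R from 70
Insert 24: R from 10 -> L from 68
Insert 48: R from 10 -> L from 68 -> R from 24
Insert 99: R from 10 -> R from 68 -> R from 70 -> R from 87

In-order: [5, 10, 24, 48, 68, 70, 87, 99]


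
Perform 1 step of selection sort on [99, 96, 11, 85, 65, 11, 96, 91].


Initial: [99, 96, 11, 85, 65, 11, 96, 91]
Step 1: min=11 at 2
  Swap: [11, 96, 99, 85, 65, 11, 96, 91]

After 1 step: [11, 96, 99, 85, 65, 11, 96, 91]


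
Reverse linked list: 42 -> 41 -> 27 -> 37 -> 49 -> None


Step 1: curr=42, set curr.next=prev(None) | reversed so far: 42
Step 2: curr=41, set curr.next=prev(42) | reversed so far: 41 -> 42
Step 3: curr=27, set curr.next=prev(41) | reversed so far: 27 -> 41 -> 42
Step 4: curr=37, set curr.next=prev(27) | reversed so far: 37 -> 27 -> 41 -> 42
Step 5: curr=49, set curr.next=prev(37) | reversed so far: 49 -> 37 -> 27 -> 41 -> 42

49 -> 37 -> 27 -> 41 -> 42 -> None


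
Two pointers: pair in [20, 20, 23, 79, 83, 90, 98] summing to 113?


lo=0(20)+hi=6(98)=118
lo=0(20)+hi=5(90)=110
lo=1(20)+hi=5(90)=110
lo=2(23)+hi=5(90)=113

Yes: 23+90=113


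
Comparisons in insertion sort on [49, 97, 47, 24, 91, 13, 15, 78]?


Algorithm: insertion sort
Input: [49, 97, 47, 24, 91, 13, 15, 78]
Sorted: [13, 15, 24, 47, 49, 78, 91, 97]

22


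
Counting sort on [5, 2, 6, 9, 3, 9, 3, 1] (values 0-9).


Input: [5, 2, 6, 9, 3, 9, 3, 1]
Counts: [0, 1, 1, 2, 0, 1, 1, 0, 0, 2]

Sorted: [1, 2, 3, 3, 5, 6, 9, 9]


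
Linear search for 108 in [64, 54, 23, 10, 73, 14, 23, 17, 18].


i=0: 64!=108
i=1: 54!=108
i=2: 23!=108
i=3: 10!=108
i=4: 73!=108
i=5: 14!=108
i=6: 23!=108
i=7: 17!=108
i=8: 18!=108

Not found, 9 comps


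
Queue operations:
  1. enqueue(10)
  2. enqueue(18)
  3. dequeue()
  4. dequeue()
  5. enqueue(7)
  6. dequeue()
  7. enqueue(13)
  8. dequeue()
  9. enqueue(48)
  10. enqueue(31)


enqueue(10) -> [10]
enqueue(18) -> [10, 18]
dequeue()->10, [18]
dequeue()->18, []
enqueue(7) -> [7]
dequeue()->7, []
enqueue(13) -> [13]
dequeue()->13, []
enqueue(48) -> [48]
enqueue(31) -> [48, 31]

Final queue: [48, 31]


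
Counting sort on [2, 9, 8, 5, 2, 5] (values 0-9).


Input: [2, 9, 8, 5, 2, 5]
Counts: [0, 0, 2, 0, 0, 2, 0, 0, 1, 1]

Sorted: [2, 2, 5, 5, 8, 9]


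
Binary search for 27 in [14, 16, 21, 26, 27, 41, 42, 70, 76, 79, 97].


Step 1: lo=0, hi=10, mid=5, val=41
Step 2: lo=0, hi=4, mid=2, val=21
Step 3: lo=3, hi=4, mid=3, val=26
Step 4: lo=4, hi=4, mid=4, val=27

Found at index 4


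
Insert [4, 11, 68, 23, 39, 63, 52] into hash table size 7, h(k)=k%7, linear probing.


Insert 4: h=4 -> slot 4
Insert 11: h=4, 1 probes -> slot 5
Insert 68: h=5, 1 probes -> slot 6
Insert 23: h=2 -> slot 2
Insert 39: h=4, 3 probes -> slot 0
Insert 63: h=0, 1 probes -> slot 1
Insert 52: h=3 -> slot 3

Table: [39, 63, 23, 52, 4, 11, 68]


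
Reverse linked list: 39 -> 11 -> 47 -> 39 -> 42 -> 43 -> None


Step 1: curr=39, set curr.next=prev(None) | reversed so far: 39
Step 2: curr=11, set curr.next=prev(39) | reversed so far: 11 -> 39
Step 3: curr=47, set curr.next=prev(11) | reversed so far: 47 -> 11 -> 39
Step 4: curr=39, set curr.next=prev(47) | reversed so far: 39 -> 47 -> 11 -> 39
Step 5: curr=42, set curr.next=prev(39) | reversed so far: 42 -> 39 -> 47 -> 11 -> 39
Step 6: curr=43, set curr.next=prev(42) | reversed so far: 43 -> 42 -> 39 -> 47 -> 11 -> 39

43 -> 42 -> 39 -> 47 -> 11 -> 39 -> None


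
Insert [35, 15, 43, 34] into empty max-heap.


Insert 35: [35]
Insert 15: [35, 15]
Insert 43: [43, 15, 35]
Insert 34: [43, 34, 35, 15]

Final heap: [43, 34, 35, 15]


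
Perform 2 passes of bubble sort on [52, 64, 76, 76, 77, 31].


Initial: [52, 64, 76, 76, 77, 31]
Pass 1: [52, 64, 76, 76, 31, 77] (1 swaps)
Pass 2: [52, 64, 76, 31, 76, 77] (1 swaps)

After 2 passes: [52, 64, 76, 31, 76, 77]


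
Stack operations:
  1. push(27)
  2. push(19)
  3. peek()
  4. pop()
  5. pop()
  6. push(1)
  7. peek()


push(27) -> [27]
push(19) -> [27, 19]
peek()->19
pop()->19, [27]
pop()->27, []
push(1) -> [1]
peek()->1

Final stack: [1]


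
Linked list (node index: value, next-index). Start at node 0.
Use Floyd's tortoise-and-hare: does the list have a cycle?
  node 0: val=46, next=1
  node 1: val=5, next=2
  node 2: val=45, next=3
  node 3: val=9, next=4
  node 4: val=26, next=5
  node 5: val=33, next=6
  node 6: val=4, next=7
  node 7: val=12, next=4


Floyd's tortoise (slow, +1) and hare (fast, +2):
  init: slow=0, fast=0
  step 1: slow=1, fast=2
  step 2: slow=2, fast=4
  step 3: slow=3, fast=6
  step 4: slow=4, fast=4
  slow == fast at node 4: cycle detected

Cycle: yes
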